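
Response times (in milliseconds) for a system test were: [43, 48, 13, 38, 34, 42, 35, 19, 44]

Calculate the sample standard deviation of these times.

11.7945

Step 1: Compute the mean: 35.1111
Step 2: Sum of squared deviations from the mean: 1112.8889
Step 3: Sample variance = 1112.8889 / 8 = 139.1111
Step 4: Standard deviation = sqrt(139.1111) = 11.7945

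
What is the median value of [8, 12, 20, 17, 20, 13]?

15

Step 1: Sort the data in ascending order: [8, 12, 13, 17, 20, 20]
Step 2: The number of values is n = 6.
Step 3: Since n is even, the median is the average of positions 3 and 4:
  Median = (13 + 17) / 2 = 15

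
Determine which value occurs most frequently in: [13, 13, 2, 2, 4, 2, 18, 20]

2

Step 1: Count the frequency of each value:
  2: appears 3 time(s)
  4: appears 1 time(s)
  13: appears 2 time(s)
  18: appears 1 time(s)
  20: appears 1 time(s)
Step 2: The value 2 appears most frequently (3 times).
Step 3: Mode = 2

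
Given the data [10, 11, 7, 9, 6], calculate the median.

9

Step 1: Sort the data in ascending order: [6, 7, 9, 10, 11]
Step 2: The number of values is n = 5.
Step 3: Since n is odd, the median is the middle value at position 3: 9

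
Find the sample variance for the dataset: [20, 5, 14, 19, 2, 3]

66.7

Step 1: Compute the mean: (20 + 5 + 14 + 19 + 2 + 3) / 6 = 10.5
Step 2: Compute squared deviations from the mean:
  (20 - 10.5)^2 = 90.25
  (5 - 10.5)^2 = 30.25
  (14 - 10.5)^2 = 12.25
  (19 - 10.5)^2 = 72.25
  (2 - 10.5)^2 = 72.25
  (3 - 10.5)^2 = 56.25
Step 3: Sum of squared deviations = 333.5
Step 4: Sample variance = 333.5 / 5 = 66.7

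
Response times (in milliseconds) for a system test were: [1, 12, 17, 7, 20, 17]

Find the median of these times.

14.5

Step 1: Sort the data in ascending order: [1, 7, 12, 17, 17, 20]
Step 2: The number of values is n = 6.
Step 3: Since n is even, the median is the average of positions 3 and 4:
  Median = (12 + 17) / 2 = 14.5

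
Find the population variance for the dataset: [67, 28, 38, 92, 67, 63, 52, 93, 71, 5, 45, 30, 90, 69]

641.4082

Step 1: Compute the mean: (67 + 28 + 38 + 92 + 67 + 63 + 52 + 93 + 71 + 5 + 45 + 30 + 90 + 69) / 14 = 57.8571
Step 2: Compute squared deviations from the mean:
  (67 - 57.8571)^2 = 83.5918
  (28 - 57.8571)^2 = 891.449
  (38 - 57.8571)^2 = 394.3061
  (92 - 57.8571)^2 = 1165.7347
  (67 - 57.8571)^2 = 83.5918
  (63 - 57.8571)^2 = 26.449
  (52 - 57.8571)^2 = 34.3061
  (93 - 57.8571)^2 = 1235.0204
  (71 - 57.8571)^2 = 172.7347
  (5 - 57.8571)^2 = 2793.8776
  (45 - 57.8571)^2 = 165.3061
  (30 - 57.8571)^2 = 776.0204
  (90 - 57.8571)^2 = 1033.1633
  (69 - 57.8571)^2 = 124.1633
Step 3: Sum of squared deviations = 8979.7143
Step 4: Population variance = 8979.7143 / 14 = 641.4082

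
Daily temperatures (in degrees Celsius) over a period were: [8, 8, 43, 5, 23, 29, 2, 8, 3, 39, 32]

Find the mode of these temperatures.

8

Step 1: Count the frequency of each value:
  2: appears 1 time(s)
  3: appears 1 time(s)
  5: appears 1 time(s)
  8: appears 3 time(s)
  23: appears 1 time(s)
  29: appears 1 time(s)
  32: appears 1 time(s)
  39: appears 1 time(s)
  43: appears 1 time(s)
Step 2: The value 8 appears most frequently (3 times).
Step 3: Mode = 8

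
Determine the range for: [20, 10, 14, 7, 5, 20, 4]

16

Step 1: Identify the maximum value: max = 20
Step 2: Identify the minimum value: min = 4
Step 3: Range = max - min = 20 - 4 = 16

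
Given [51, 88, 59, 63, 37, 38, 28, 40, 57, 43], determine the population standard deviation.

16.3963

Step 1: Compute the mean: 50.4
Step 2: Sum of squared deviations from the mean: 2688.4
Step 3: Population variance = 2688.4 / 10 = 268.84
Step 4: Standard deviation = sqrt(268.84) = 16.3963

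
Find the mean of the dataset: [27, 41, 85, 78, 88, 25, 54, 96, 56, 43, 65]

59.8182

Step 1: Sum all values: 27 + 41 + 85 + 78 + 88 + 25 + 54 + 96 + 56 + 43 + 65 = 658
Step 2: Count the number of values: n = 11
Step 3: Mean = sum / n = 658 / 11 = 59.8182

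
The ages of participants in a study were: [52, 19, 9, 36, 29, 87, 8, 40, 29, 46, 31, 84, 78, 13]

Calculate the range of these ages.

79

Step 1: Identify the maximum value: max = 87
Step 2: Identify the minimum value: min = 8
Step 3: Range = max - min = 87 - 8 = 79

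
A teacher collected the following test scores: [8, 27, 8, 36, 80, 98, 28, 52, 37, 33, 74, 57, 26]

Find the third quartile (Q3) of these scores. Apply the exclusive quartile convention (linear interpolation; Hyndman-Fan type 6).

65.5

Step 1: Sort the data: [8, 8, 26, 27, 28, 33, 36, 37, 52, 57, 74, 80, 98]
Step 2: n = 13
Step 3: Using the exclusive quartile method:
  Q1 = 26.5
  Q2 (median) = 36
  Q3 = 65.5
  IQR = Q3 - Q1 = 65.5 - 26.5 = 39
Step 4: Q3 = 65.5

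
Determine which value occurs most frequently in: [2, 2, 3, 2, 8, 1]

2

Step 1: Count the frequency of each value:
  1: appears 1 time(s)
  2: appears 3 time(s)
  3: appears 1 time(s)
  8: appears 1 time(s)
Step 2: The value 2 appears most frequently (3 times).
Step 3: Mode = 2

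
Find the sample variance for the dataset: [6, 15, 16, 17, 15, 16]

16.5667

Step 1: Compute the mean: (6 + 15 + 16 + 17 + 15 + 16) / 6 = 14.1667
Step 2: Compute squared deviations from the mean:
  (6 - 14.1667)^2 = 66.6944
  (15 - 14.1667)^2 = 0.6944
  (16 - 14.1667)^2 = 3.3611
  (17 - 14.1667)^2 = 8.0278
  (15 - 14.1667)^2 = 0.6944
  (16 - 14.1667)^2 = 3.3611
Step 3: Sum of squared deviations = 82.8333
Step 4: Sample variance = 82.8333 / 5 = 16.5667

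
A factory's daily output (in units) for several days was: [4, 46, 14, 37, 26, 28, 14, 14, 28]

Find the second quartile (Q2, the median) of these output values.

26

Step 1: Sort the data: [4, 14, 14, 14, 26, 28, 28, 37, 46]
Step 2: n = 9
Step 3: Q2 is the median. Since n is odd, it is the middle value at position 5: 26
Step 4: Q2 = 26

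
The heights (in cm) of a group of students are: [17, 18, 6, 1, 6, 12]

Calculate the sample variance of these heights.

46

Step 1: Compute the mean: (17 + 18 + 6 + 1 + 6 + 12) / 6 = 10
Step 2: Compute squared deviations from the mean:
  (17 - 10)^2 = 49
  (18 - 10)^2 = 64
  (6 - 10)^2 = 16
  (1 - 10)^2 = 81
  (6 - 10)^2 = 16
  (12 - 10)^2 = 4
Step 3: Sum of squared deviations = 230
Step 4: Sample variance = 230 / 5 = 46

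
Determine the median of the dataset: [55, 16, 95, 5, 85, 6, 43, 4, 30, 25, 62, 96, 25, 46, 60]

43

Step 1: Sort the data in ascending order: [4, 5, 6, 16, 25, 25, 30, 43, 46, 55, 60, 62, 85, 95, 96]
Step 2: The number of values is n = 15.
Step 3: Since n is odd, the median is the middle value at position 8: 43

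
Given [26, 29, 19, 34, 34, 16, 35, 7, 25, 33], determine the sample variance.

86.4

Step 1: Compute the mean: (26 + 29 + 19 + 34 + 34 + 16 + 35 + 7 + 25 + 33) / 10 = 25.8
Step 2: Compute squared deviations from the mean:
  (26 - 25.8)^2 = 0.04
  (29 - 25.8)^2 = 10.24
  (19 - 25.8)^2 = 46.24
  (34 - 25.8)^2 = 67.24
  (34 - 25.8)^2 = 67.24
  (16 - 25.8)^2 = 96.04
  (35 - 25.8)^2 = 84.64
  (7 - 25.8)^2 = 353.44
  (25 - 25.8)^2 = 0.64
  (33 - 25.8)^2 = 51.84
Step 3: Sum of squared deviations = 777.6
Step 4: Sample variance = 777.6 / 9 = 86.4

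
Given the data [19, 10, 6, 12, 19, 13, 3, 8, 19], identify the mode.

19

Step 1: Count the frequency of each value:
  3: appears 1 time(s)
  6: appears 1 time(s)
  8: appears 1 time(s)
  10: appears 1 time(s)
  12: appears 1 time(s)
  13: appears 1 time(s)
  19: appears 3 time(s)
Step 2: The value 19 appears most frequently (3 times).
Step 3: Mode = 19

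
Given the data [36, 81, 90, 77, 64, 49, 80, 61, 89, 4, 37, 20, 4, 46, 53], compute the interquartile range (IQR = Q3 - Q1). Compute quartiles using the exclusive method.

44

Step 1: Sort the data: [4, 4, 20, 36, 37, 46, 49, 53, 61, 64, 77, 80, 81, 89, 90]
Step 2: n = 15
Step 3: Using the exclusive quartile method:
  Q1 = 36
  Q2 (median) = 53
  Q3 = 80
  IQR = Q3 - Q1 = 80 - 36 = 44
Step 4: IQR = 44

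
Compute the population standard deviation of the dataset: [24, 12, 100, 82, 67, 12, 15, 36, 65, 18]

30.9369

Step 1: Compute the mean: 43.1
Step 2: Sum of squared deviations from the mean: 9570.9
Step 3: Population variance = 9570.9 / 10 = 957.09
Step 4: Standard deviation = sqrt(957.09) = 30.9369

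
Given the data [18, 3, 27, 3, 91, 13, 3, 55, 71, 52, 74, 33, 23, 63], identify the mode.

3

Step 1: Count the frequency of each value:
  3: appears 3 time(s)
  13: appears 1 time(s)
  18: appears 1 time(s)
  23: appears 1 time(s)
  27: appears 1 time(s)
  33: appears 1 time(s)
  52: appears 1 time(s)
  55: appears 1 time(s)
  63: appears 1 time(s)
  71: appears 1 time(s)
  74: appears 1 time(s)
  91: appears 1 time(s)
Step 2: The value 3 appears most frequently (3 times).
Step 3: Mode = 3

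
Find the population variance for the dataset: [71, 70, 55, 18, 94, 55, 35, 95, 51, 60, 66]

468.0826

Step 1: Compute the mean: (71 + 70 + 55 + 18 + 94 + 55 + 35 + 95 + 51 + 60 + 66) / 11 = 60.9091
Step 2: Compute squared deviations from the mean:
  (71 - 60.9091)^2 = 101.8264
  (70 - 60.9091)^2 = 82.6446
  (55 - 60.9091)^2 = 34.9174
  (18 - 60.9091)^2 = 1841.1901
  (94 - 60.9091)^2 = 1095.0083
  (55 - 60.9091)^2 = 34.9174
  (35 - 60.9091)^2 = 671.281
  (95 - 60.9091)^2 = 1162.1901
  (51 - 60.9091)^2 = 98.1901
  (60 - 60.9091)^2 = 0.8264
  (66 - 60.9091)^2 = 25.9174
Step 3: Sum of squared deviations = 5148.9091
Step 4: Population variance = 5148.9091 / 11 = 468.0826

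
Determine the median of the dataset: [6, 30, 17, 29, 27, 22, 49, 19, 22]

22

Step 1: Sort the data in ascending order: [6, 17, 19, 22, 22, 27, 29, 30, 49]
Step 2: The number of values is n = 9.
Step 3: Since n is odd, the median is the middle value at position 5: 22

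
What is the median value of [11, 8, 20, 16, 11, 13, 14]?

13

Step 1: Sort the data in ascending order: [8, 11, 11, 13, 14, 16, 20]
Step 2: The number of values is n = 7.
Step 3: Since n is odd, the median is the middle value at position 4: 13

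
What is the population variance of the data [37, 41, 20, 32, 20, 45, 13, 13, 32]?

127.6543

Step 1: Compute the mean: (37 + 41 + 20 + 32 + 20 + 45 + 13 + 13 + 32) / 9 = 28.1111
Step 2: Compute squared deviations from the mean:
  (37 - 28.1111)^2 = 79.0123
  (41 - 28.1111)^2 = 166.1235
  (20 - 28.1111)^2 = 65.7901
  (32 - 28.1111)^2 = 15.1235
  (20 - 28.1111)^2 = 65.7901
  (45 - 28.1111)^2 = 285.2346
  (13 - 28.1111)^2 = 228.3457
  (13 - 28.1111)^2 = 228.3457
  (32 - 28.1111)^2 = 15.1235
Step 3: Sum of squared deviations = 1148.8889
Step 4: Population variance = 1148.8889 / 9 = 127.6543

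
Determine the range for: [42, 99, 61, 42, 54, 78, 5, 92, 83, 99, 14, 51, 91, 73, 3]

96

Step 1: Identify the maximum value: max = 99
Step 2: Identify the minimum value: min = 3
Step 3: Range = max - min = 99 - 3 = 96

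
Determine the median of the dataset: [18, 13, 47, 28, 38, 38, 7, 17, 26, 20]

23

Step 1: Sort the data in ascending order: [7, 13, 17, 18, 20, 26, 28, 38, 38, 47]
Step 2: The number of values is n = 10.
Step 3: Since n is even, the median is the average of positions 5 and 6:
  Median = (20 + 26) / 2 = 23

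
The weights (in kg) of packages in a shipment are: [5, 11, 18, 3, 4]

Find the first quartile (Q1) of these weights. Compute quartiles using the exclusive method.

3.5

Step 1: Sort the data: [3, 4, 5, 11, 18]
Step 2: n = 5
Step 3: Using the exclusive quartile method:
  Q1 = 3.5
  Q2 (median) = 5
  Q3 = 14.5
  IQR = Q3 - Q1 = 14.5 - 3.5 = 11
Step 4: Q1 = 3.5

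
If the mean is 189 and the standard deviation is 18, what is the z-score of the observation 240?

2.8333

Step 1: Recall the z-score formula: z = (x - mu) / sigma
Step 2: Substitute values: z = (240 - 189) / 18
Step 3: z = 51 / 18 = 2.8333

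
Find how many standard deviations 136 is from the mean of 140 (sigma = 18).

-0.2222

Step 1: Recall the z-score formula: z = (x - mu) / sigma
Step 2: Substitute values: z = (136 - 140) / 18
Step 3: z = -4 / 18 = -0.2222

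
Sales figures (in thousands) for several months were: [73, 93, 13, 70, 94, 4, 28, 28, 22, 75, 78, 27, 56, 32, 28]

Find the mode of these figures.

28

Step 1: Count the frequency of each value:
  4: appears 1 time(s)
  13: appears 1 time(s)
  22: appears 1 time(s)
  27: appears 1 time(s)
  28: appears 3 time(s)
  32: appears 1 time(s)
  56: appears 1 time(s)
  70: appears 1 time(s)
  73: appears 1 time(s)
  75: appears 1 time(s)
  78: appears 1 time(s)
  93: appears 1 time(s)
  94: appears 1 time(s)
Step 2: The value 28 appears most frequently (3 times).
Step 3: Mode = 28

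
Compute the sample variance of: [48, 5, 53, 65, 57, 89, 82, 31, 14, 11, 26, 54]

752.2652

Step 1: Compute the mean: (48 + 5 + 53 + 65 + 57 + 89 + 82 + 31 + 14 + 11 + 26 + 54) / 12 = 44.5833
Step 2: Compute squared deviations from the mean:
  (48 - 44.5833)^2 = 11.6736
  (5 - 44.5833)^2 = 1566.8403
  (53 - 44.5833)^2 = 70.8403
  (65 - 44.5833)^2 = 416.8403
  (57 - 44.5833)^2 = 154.1736
  (89 - 44.5833)^2 = 1972.8403
  (82 - 44.5833)^2 = 1400.0069
  (31 - 44.5833)^2 = 184.5069
  (14 - 44.5833)^2 = 935.3403
  (11 - 44.5833)^2 = 1127.8403
  (26 - 44.5833)^2 = 345.3403
  (54 - 44.5833)^2 = 88.6736
Step 3: Sum of squared deviations = 8274.9167
Step 4: Sample variance = 8274.9167 / 11 = 752.2652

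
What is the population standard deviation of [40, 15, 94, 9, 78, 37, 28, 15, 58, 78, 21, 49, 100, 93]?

31.1986

Step 1: Compute the mean: 51.0714
Step 2: Sum of squared deviations from the mean: 13626.9286
Step 3: Population variance = 13626.9286 / 14 = 973.352
Step 4: Standard deviation = sqrt(973.352) = 31.1986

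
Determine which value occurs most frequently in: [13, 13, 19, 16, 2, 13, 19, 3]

13

Step 1: Count the frequency of each value:
  2: appears 1 time(s)
  3: appears 1 time(s)
  13: appears 3 time(s)
  16: appears 1 time(s)
  19: appears 2 time(s)
Step 2: The value 13 appears most frequently (3 times).
Step 3: Mode = 13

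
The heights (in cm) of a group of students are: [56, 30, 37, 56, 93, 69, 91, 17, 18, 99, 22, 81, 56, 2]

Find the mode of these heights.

56

Step 1: Count the frequency of each value:
  2: appears 1 time(s)
  17: appears 1 time(s)
  18: appears 1 time(s)
  22: appears 1 time(s)
  30: appears 1 time(s)
  37: appears 1 time(s)
  56: appears 3 time(s)
  69: appears 1 time(s)
  81: appears 1 time(s)
  91: appears 1 time(s)
  93: appears 1 time(s)
  99: appears 1 time(s)
Step 2: The value 56 appears most frequently (3 times).
Step 3: Mode = 56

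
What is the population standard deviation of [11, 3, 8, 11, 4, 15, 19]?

5.3031

Step 1: Compute the mean: 10.1429
Step 2: Sum of squared deviations from the mean: 196.8571
Step 3: Population variance = 196.8571 / 7 = 28.1224
Step 4: Standard deviation = sqrt(28.1224) = 5.3031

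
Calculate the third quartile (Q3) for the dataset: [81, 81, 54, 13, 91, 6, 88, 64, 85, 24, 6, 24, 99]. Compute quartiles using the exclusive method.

86.5

Step 1: Sort the data: [6, 6, 13, 24, 24, 54, 64, 81, 81, 85, 88, 91, 99]
Step 2: n = 13
Step 3: Using the exclusive quartile method:
  Q1 = 18.5
  Q2 (median) = 64
  Q3 = 86.5
  IQR = Q3 - Q1 = 86.5 - 18.5 = 68
Step 4: Q3 = 86.5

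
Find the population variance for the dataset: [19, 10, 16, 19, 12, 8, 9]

18.7755

Step 1: Compute the mean: (19 + 10 + 16 + 19 + 12 + 8 + 9) / 7 = 13.2857
Step 2: Compute squared deviations from the mean:
  (19 - 13.2857)^2 = 32.6531
  (10 - 13.2857)^2 = 10.7959
  (16 - 13.2857)^2 = 7.3673
  (19 - 13.2857)^2 = 32.6531
  (12 - 13.2857)^2 = 1.6531
  (8 - 13.2857)^2 = 27.9388
  (9 - 13.2857)^2 = 18.3673
Step 3: Sum of squared deviations = 131.4286
Step 4: Population variance = 131.4286 / 7 = 18.7755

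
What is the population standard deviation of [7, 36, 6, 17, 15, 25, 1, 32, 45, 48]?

15.7848

Step 1: Compute the mean: 23.2
Step 2: Sum of squared deviations from the mean: 2491.6
Step 3: Population variance = 2491.6 / 10 = 249.16
Step 4: Standard deviation = sqrt(249.16) = 15.7848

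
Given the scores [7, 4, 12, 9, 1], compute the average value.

6.6

Step 1: Sum all values: 7 + 4 + 12 + 9 + 1 = 33
Step 2: Count the number of values: n = 5
Step 3: Mean = sum / n = 33 / 5 = 6.6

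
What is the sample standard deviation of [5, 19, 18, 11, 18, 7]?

6.1644

Step 1: Compute the mean: 13
Step 2: Sum of squared deviations from the mean: 190
Step 3: Sample variance = 190 / 5 = 38
Step 4: Standard deviation = sqrt(38) = 6.1644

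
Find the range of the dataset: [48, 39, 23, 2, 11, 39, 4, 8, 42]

46

Step 1: Identify the maximum value: max = 48
Step 2: Identify the minimum value: min = 2
Step 3: Range = max - min = 48 - 2 = 46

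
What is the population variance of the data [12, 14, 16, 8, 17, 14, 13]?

7.3878

Step 1: Compute the mean: (12 + 14 + 16 + 8 + 17 + 14 + 13) / 7 = 13.4286
Step 2: Compute squared deviations from the mean:
  (12 - 13.4286)^2 = 2.0408
  (14 - 13.4286)^2 = 0.3265
  (16 - 13.4286)^2 = 6.6122
  (8 - 13.4286)^2 = 29.4694
  (17 - 13.4286)^2 = 12.7551
  (14 - 13.4286)^2 = 0.3265
  (13 - 13.4286)^2 = 0.1837
Step 3: Sum of squared deviations = 51.7143
Step 4: Population variance = 51.7143 / 7 = 7.3878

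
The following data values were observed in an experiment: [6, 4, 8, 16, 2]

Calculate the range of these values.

14

Step 1: Identify the maximum value: max = 16
Step 2: Identify the minimum value: min = 2
Step 3: Range = max - min = 16 - 2 = 14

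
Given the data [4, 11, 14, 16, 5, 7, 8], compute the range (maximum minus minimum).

12

Step 1: Identify the maximum value: max = 16
Step 2: Identify the minimum value: min = 4
Step 3: Range = max - min = 16 - 4 = 12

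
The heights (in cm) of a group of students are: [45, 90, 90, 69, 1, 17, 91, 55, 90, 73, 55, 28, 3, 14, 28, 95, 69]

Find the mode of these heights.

90

Step 1: Count the frequency of each value:
  1: appears 1 time(s)
  3: appears 1 time(s)
  14: appears 1 time(s)
  17: appears 1 time(s)
  28: appears 2 time(s)
  45: appears 1 time(s)
  55: appears 2 time(s)
  69: appears 2 time(s)
  73: appears 1 time(s)
  90: appears 3 time(s)
  91: appears 1 time(s)
  95: appears 1 time(s)
Step 2: The value 90 appears most frequently (3 times).
Step 3: Mode = 90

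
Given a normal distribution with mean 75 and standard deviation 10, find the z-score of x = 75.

0

Step 1: Recall the z-score formula: z = (x - mu) / sigma
Step 2: Substitute values: z = (75 - 75) / 10
Step 3: z = 0 / 10 = 0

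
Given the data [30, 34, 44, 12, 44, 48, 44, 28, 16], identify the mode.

44

Step 1: Count the frequency of each value:
  12: appears 1 time(s)
  16: appears 1 time(s)
  28: appears 1 time(s)
  30: appears 1 time(s)
  34: appears 1 time(s)
  44: appears 3 time(s)
  48: appears 1 time(s)
Step 2: The value 44 appears most frequently (3 times).
Step 3: Mode = 44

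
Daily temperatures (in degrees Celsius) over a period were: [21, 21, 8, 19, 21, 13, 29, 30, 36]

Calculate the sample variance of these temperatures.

74.75

Step 1: Compute the mean: (21 + 21 + 8 + 19 + 21 + 13 + 29 + 30 + 36) / 9 = 22
Step 2: Compute squared deviations from the mean:
  (21 - 22)^2 = 1
  (21 - 22)^2 = 1
  (8 - 22)^2 = 196
  (19 - 22)^2 = 9
  (21 - 22)^2 = 1
  (13 - 22)^2 = 81
  (29 - 22)^2 = 49
  (30 - 22)^2 = 64
  (36 - 22)^2 = 196
Step 3: Sum of squared deviations = 598
Step 4: Sample variance = 598 / 8 = 74.75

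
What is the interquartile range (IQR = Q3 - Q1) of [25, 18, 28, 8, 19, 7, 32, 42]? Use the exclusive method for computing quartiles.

20.5

Step 1: Sort the data: [7, 8, 18, 19, 25, 28, 32, 42]
Step 2: n = 8
Step 3: Using the exclusive quartile method:
  Q1 = 10.5
  Q2 (median) = 22
  Q3 = 31
  IQR = Q3 - Q1 = 31 - 10.5 = 20.5
Step 4: IQR = 20.5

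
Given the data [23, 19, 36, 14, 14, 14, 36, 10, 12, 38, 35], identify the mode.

14

Step 1: Count the frequency of each value:
  10: appears 1 time(s)
  12: appears 1 time(s)
  14: appears 3 time(s)
  19: appears 1 time(s)
  23: appears 1 time(s)
  35: appears 1 time(s)
  36: appears 2 time(s)
  38: appears 1 time(s)
Step 2: The value 14 appears most frequently (3 times).
Step 3: Mode = 14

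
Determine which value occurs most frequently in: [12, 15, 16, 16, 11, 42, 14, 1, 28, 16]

16

Step 1: Count the frequency of each value:
  1: appears 1 time(s)
  11: appears 1 time(s)
  12: appears 1 time(s)
  14: appears 1 time(s)
  15: appears 1 time(s)
  16: appears 3 time(s)
  28: appears 1 time(s)
  42: appears 1 time(s)
Step 2: The value 16 appears most frequently (3 times).
Step 3: Mode = 16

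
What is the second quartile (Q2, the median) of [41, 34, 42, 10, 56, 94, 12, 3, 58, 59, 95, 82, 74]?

56

Step 1: Sort the data: [3, 10, 12, 34, 41, 42, 56, 58, 59, 74, 82, 94, 95]
Step 2: n = 13
Step 3: Q2 is the median. Since n is odd, it is the middle value at position 7: 56
Step 4: Q2 = 56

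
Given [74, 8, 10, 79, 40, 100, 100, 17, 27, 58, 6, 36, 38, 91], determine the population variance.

1107.2653

Step 1: Compute the mean: (74 + 8 + 10 + 79 + 40 + 100 + 100 + 17 + 27 + 58 + 6 + 36 + 38 + 91) / 14 = 48.8571
Step 2: Compute squared deviations from the mean:
  (74 - 48.8571)^2 = 632.1633
  (8 - 48.8571)^2 = 1669.3061
  (10 - 48.8571)^2 = 1509.8776
  (79 - 48.8571)^2 = 908.5918
  (40 - 48.8571)^2 = 78.449
  (100 - 48.8571)^2 = 2615.5918
  (100 - 48.8571)^2 = 2615.5918
  (17 - 48.8571)^2 = 1014.8776
  (27 - 48.8571)^2 = 477.7347
  (58 - 48.8571)^2 = 83.5918
  (6 - 48.8571)^2 = 1836.7347
  (36 - 48.8571)^2 = 165.3061
  (38 - 48.8571)^2 = 117.8776
  (91 - 48.8571)^2 = 1776.0204
Step 3: Sum of squared deviations = 15501.7143
Step 4: Population variance = 15501.7143 / 14 = 1107.2653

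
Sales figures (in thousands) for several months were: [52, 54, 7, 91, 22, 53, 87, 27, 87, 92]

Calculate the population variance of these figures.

885.56

Step 1: Compute the mean: (52 + 54 + 7 + 91 + 22 + 53 + 87 + 27 + 87 + 92) / 10 = 57.2
Step 2: Compute squared deviations from the mean:
  (52 - 57.2)^2 = 27.04
  (54 - 57.2)^2 = 10.24
  (7 - 57.2)^2 = 2520.04
  (91 - 57.2)^2 = 1142.44
  (22 - 57.2)^2 = 1239.04
  (53 - 57.2)^2 = 17.64
  (87 - 57.2)^2 = 888.04
  (27 - 57.2)^2 = 912.04
  (87 - 57.2)^2 = 888.04
  (92 - 57.2)^2 = 1211.04
Step 3: Sum of squared deviations = 8855.6
Step 4: Population variance = 8855.6 / 10 = 885.56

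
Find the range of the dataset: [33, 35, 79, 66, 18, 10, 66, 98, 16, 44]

88

Step 1: Identify the maximum value: max = 98
Step 2: Identify the minimum value: min = 10
Step 3: Range = max - min = 98 - 10 = 88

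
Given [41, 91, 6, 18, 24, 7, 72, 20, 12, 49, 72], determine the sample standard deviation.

29.7132

Step 1: Compute the mean: 37.4545
Step 2: Sum of squared deviations from the mean: 8828.7273
Step 3: Sample variance = 8828.7273 / 10 = 882.8727
Step 4: Standard deviation = sqrt(882.8727) = 29.7132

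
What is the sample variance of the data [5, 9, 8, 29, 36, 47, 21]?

254.1429

Step 1: Compute the mean: (5 + 9 + 8 + 29 + 36 + 47 + 21) / 7 = 22.1429
Step 2: Compute squared deviations from the mean:
  (5 - 22.1429)^2 = 293.8776
  (9 - 22.1429)^2 = 172.7347
  (8 - 22.1429)^2 = 200.0204
  (29 - 22.1429)^2 = 47.0204
  (36 - 22.1429)^2 = 192.0204
  (47 - 22.1429)^2 = 617.8776
  (21 - 22.1429)^2 = 1.3061
Step 3: Sum of squared deviations = 1524.8571
Step 4: Sample variance = 1524.8571 / 6 = 254.1429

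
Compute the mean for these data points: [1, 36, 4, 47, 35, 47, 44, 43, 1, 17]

27.5

Step 1: Sum all values: 1 + 36 + 4 + 47 + 35 + 47 + 44 + 43 + 1 + 17 = 275
Step 2: Count the number of values: n = 10
Step 3: Mean = sum / n = 275 / 10 = 27.5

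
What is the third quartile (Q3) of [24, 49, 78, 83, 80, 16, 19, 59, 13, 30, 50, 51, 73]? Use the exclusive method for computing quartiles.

75.5

Step 1: Sort the data: [13, 16, 19, 24, 30, 49, 50, 51, 59, 73, 78, 80, 83]
Step 2: n = 13
Step 3: Using the exclusive quartile method:
  Q1 = 21.5
  Q2 (median) = 50
  Q3 = 75.5
  IQR = Q3 - Q1 = 75.5 - 21.5 = 54
Step 4: Q3 = 75.5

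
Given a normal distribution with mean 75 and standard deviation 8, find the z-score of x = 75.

0

Step 1: Recall the z-score formula: z = (x - mu) / sigma
Step 2: Substitute values: z = (75 - 75) / 8
Step 3: z = 0 / 8 = 0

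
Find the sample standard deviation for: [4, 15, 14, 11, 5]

5.0695

Step 1: Compute the mean: 9.8
Step 2: Sum of squared deviations from the mean: 102.8
Step 3: Sample variance = 102.8 / 4 = 25.7
Step 4: Standard deviation = sqrt(25.7) = 5.0695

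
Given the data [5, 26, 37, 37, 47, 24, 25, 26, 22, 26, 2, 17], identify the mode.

26

Step 1: Count the frequency of each value:
  2: appears 1 time(s)
  5: appears 1 time(s)
  17: appears 1 time(s)
  22: appears 1 time(s)
  24: appears 1 time(s)
  25: appears 1 time(s)
  26: appears 3 time(s)
  37: appears 2 time(s)
  47: appears 1 time(s)
Step 2: The value 26 appears most frequently (3 times).
Step 3: Mode = 26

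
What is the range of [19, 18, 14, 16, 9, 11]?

10

Step 1: Identify the maximum value: max = 19
Step 2: Identify the minimum value: min = 9
Step 3: Range = max - min = 19 - 9 = 10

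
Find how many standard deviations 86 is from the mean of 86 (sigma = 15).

0

Step 1: Recall the z-score formula: z = (x - mu) / sigma
Step 2: Substitute values: z = (86 - 86) / 15
Step 3: z = 0 / 15 = 0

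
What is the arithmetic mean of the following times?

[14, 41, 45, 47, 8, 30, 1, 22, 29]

26.3333

Step 1: Sum all values: 14 + 41 + 45 + 47 + 8 + 30 + 1 + 22 + 29 = 237
Step 2: Count the number of values: n = 9
Step 3: Mean = sum / n = 237 / 9 = 26.3333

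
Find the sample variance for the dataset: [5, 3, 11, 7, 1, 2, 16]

29.2857

Step 1: Compute the mean: (5 + 3 + 11 + 7 + 1 + 2 + 16) / 7 = 6.4286
Step 2: Compute squared deviations from the mean:
  (5 - 6.4286)^2 = 2.0408
  (3 - 6.4286)^2 = 11.7551
  (11 - 6.4286)^2 = 20.898
  (7 - 6.4286)^2 = 0.3265
  (1 - 6.4286)^2 = 29.4694
  (2 - 6.4286)^2 = 19.6122
  (16 - 6.4286)^2 = 91.6122
Step 3: Sum of squared deviations = 175.7143
Step 4: Sample variance = 175.7143 / 6 = 29.2857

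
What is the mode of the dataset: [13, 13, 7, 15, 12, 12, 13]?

13

Step 1: Count the frequency of each value:
  7: appears 1 time(s)
  12: appears 2 time(s)
  13: appears 3 time(s)
  15: appears 1 time(s)
Step 2: The value 13 appears most frequently (3 times).
Step 3: Mode = 13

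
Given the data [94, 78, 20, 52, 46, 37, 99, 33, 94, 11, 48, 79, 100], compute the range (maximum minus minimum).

89

Step 1: Identify the maximum value: max = 100
Step 2: Identify the minimum value: min = 11
Step 3: Range = max - min = 100 - 11 = 89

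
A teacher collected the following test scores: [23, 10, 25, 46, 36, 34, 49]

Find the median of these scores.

34

Step 1: Sort the data in ascending order: [10, 23, 25, 34, 36, 46, 49]
Step 2: The number of values is n = 7.
Step 3: Since n is odd, the median is the middle value at position 4: 34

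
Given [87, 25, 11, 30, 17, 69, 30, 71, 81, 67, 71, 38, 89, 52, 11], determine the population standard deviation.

27.1869

Step 1: Compute the mean: 49.9333
Step 2: Sum of squared deviations from the mean: 11086.9333
Step 3: Population variance = 11086.9333 / 15 = 739.1289
Step 4: Standard deviation = sqrt(739.1289) = 27.1869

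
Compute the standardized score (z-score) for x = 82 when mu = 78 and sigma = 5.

0.8

Step 1: Recall the z-score formula: z = (x - mu) / sigma
Step 2: Substitute values: z = (82 - 78) / 5
Step 3: z = 4 / 5 = 0.8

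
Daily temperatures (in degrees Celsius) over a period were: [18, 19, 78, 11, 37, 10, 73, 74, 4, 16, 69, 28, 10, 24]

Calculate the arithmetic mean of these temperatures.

33.6429

Step 1: Sum all values: 18 + 19 + 78 + 11 + 37 + 10 + 73 + 74 + 4 + 16 + 69 + 28 + 10 + 24 = 471
Step 2: Count the number of values: n = 14
Step 3: Mean = sum / n = 471 / 14 = 33.6429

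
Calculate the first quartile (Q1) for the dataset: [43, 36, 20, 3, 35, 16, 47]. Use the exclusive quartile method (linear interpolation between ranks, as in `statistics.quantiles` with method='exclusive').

16

Step 1: Sort the data: [3, 16, 20, 35, 36, 43, 47]
Step 2: n = 7
Step 3: Using the exclusive quartile method:
  Q1 = 16
  Q2 (median) = 35
  Q3 = 43
  IQR = Q3 - Q1 = 43 - 16 = 27
Step 4: Q1 = 16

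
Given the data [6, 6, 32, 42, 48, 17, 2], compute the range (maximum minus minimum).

46

Step 1: Identify the maximum value: max = 48
Step 2: Identify the minimum value: min = 2
Step 3: Range = max - min = 48 - 2 = 46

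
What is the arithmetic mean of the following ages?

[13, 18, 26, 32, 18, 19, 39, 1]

20.75

Step 1: Sum all values: 13 + 18 + 26 + 32 + 18 + 19 + 39 + 1 = 166
Step 2: Count the number of values: n = 8
Step 3: Mean = sum / n = 166 / 8 = 20.75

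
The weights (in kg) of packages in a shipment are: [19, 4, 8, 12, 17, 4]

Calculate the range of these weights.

15

Step 1: Identify the maximum value: max = 19
Step 2: Identify the minimum value: min = 4
Step 3: Range = max - min = 19 - 4 = 15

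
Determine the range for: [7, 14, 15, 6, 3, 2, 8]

13

Step 1: Identify the maximum value: max = 15
Step 2: Identify the minimum value: min = 2
Step 3: Range = max - min = 15 - 2 = 13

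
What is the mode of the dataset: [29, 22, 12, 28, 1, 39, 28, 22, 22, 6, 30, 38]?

22

Step 1: Count the frequency of each value:
  1: appears 1 time(s)
  6: appears 1 time(s)
  12: appears 1 time(s)
  22: appears 3 time(s)
  28: appears 2 time(s)
  29: appears 1 time(s)
  30: appears 1 time(s)
  38: appears 1 time(s)
  39: appears 1 time(s)
Step 2: The value 22 appears most frequently (3 times).
Step 3: Mode = 22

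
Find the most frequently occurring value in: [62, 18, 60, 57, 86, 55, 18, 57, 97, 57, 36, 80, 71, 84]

57

Step 1: Count the frequency of each value:
  18: appears 2 time(s)
  36: appears 1 time(s)
  55: appears 1 time(s)
  57: appears 3 time(s)
  60: appears 1 time(s)
  62: appears 1 time(s)
  71: appears 1 time(s)
  80: appears 1 time(s)
  84: appears 1 time(s)
  86: appears 1 time(s)
  97: appears 1 time(s)
Step 2: The value 57 appears most frequently (3 times).
Step 3: Mode = 57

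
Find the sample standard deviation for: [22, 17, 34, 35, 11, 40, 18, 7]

12.0475

Step 1: Compute the mean: 23
Step 2: Sum of squared deviations from the mean: 1016
Step 3: Sample variance = 1016 / 7 = 145.1429
Step 4: Standard deviation = sqrt(145.1429) = 12.0475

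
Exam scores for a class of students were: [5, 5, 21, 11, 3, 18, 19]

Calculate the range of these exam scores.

18

Step 1: Identify the maximum value: max = 21
Step 2: Identify the minimum value: min = 3
Step 3: Range = max - min = 21 - 3 = 18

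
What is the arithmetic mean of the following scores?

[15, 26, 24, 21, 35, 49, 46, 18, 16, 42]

29.2

Step 1: Sum all values: 15 + 26 + 24 + 21 + 35 + 49 + 46 + 18 + 16 + 42 = 292
Step 2: Count the number of values: n = 10
Step 3: Mean = sum / n = 292 / 10 = 29.2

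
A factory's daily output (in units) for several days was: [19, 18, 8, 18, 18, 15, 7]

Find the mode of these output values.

18

Step 1: Count the frequency of each value:
  7: appears 1 time(s)
  8: appears 1 time(s)
  15: appears 1 time(s)
  18: appears 3 time(s)
  19: appears 1 time(s)
Step 2: The value 18 appears most frequently (3 times).
Step 3: Mode = 18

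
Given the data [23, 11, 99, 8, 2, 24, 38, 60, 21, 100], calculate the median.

23.5

Step 1: Sort the data in ascending order: [2, 8, 11, 21, 23, 24, 38, 60, 99, 100]
Step 2: The number of values is n = 10.
Step 3: Since n is even, the median is the average of positions 5 and 6:
  Median = (23 + 24) / 2 = 23.5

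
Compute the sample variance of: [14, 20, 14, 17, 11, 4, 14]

25.2857

Step 1: Compute the mean: (14 + 20 + 14 + 17 + 11 + 4 + 14) / 7 = 13.4286
Step 2: Compute squared deviations from the mean:
  (14 - 13.4286)^2 = 0.3265
  (20 - 13.4286)^2 = 43.1837
  (14 - 13.4286)^2 = 0.3265
  (17 - 13.4286)^2 = 12.7551
  (11 - 13.4286)^2 = 5.898
  (4 - 13.4286)^2 = 88.898
  (14 - 13.4286)^2 = 0.3265
Step 3: Sum of squared deviations = 151.7143
Step 4: Sample variance = 151.7143 / 6 = 25.2857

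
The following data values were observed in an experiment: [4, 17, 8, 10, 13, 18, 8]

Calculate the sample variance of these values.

26.1429

Step 1: Compute the mean: (4 + 17 + 8 + 10 + 13 + 18 + 8) / 7 = 11.1429
Step 2: Compute squared deviations from the mean:
  (4 - 11.1429)^2 = 51.0204
  (17 - 11.1429)^2 = 34.3061
  (8 - 11.1429)^2 = 9.8776
  (10 - 11.1429)^2 = 1.3061
  (13 - 11.1429)^2 = 3.449
  (18 - 11.1429)^2 = 47.0204
  (8 - 11.1429)^2 = 9.8776
Step 3: Sum of squared deviations = 156.8571
Step 4: Sample variance = 156.8571 / 6 = 26.1429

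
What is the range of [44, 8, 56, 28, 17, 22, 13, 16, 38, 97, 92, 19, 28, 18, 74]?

89

Step 1: Identify the maximum value: max = 97
Step 2: Identify the minimum value: min = 8
Step 3: Range = max - min = 97 - 8 = 89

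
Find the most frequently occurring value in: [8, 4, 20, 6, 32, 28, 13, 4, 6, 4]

4

Step 1: Count the frequency of each value:
  4: appears 3 time(s)
  6: appears 2 time(s)
  8: appears 1 time(s)
  13: appears 1 time(s)
  20: appears 1 time(s)
  28: appears 1 time(s)
  32: appears 1 time(s)
Step 2: The value 4 appears most frequently (3 times).
Step 3: Mode = 4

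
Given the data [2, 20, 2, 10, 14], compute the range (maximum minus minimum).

18

Step 1: Identify the maximum value: max = 20
Step 2: Identify the minimum value: min = 2
Step 3: Range = max - min = 20 - 2 = 18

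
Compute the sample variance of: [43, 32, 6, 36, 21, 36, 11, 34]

174.8393

Step 1: Compute the mean: (43 + 32 + 6 + 36 + 21 + 36 + 11 + 34) / 8 = 27.375
Step 2: Compute squared deviations from the mean:
  (43 - 27.375)^2 = 244.1406
  (32 - 27.375)^2 = 21.3906
  (6 - 27.375)^2 = 456.8906
  (36 - 27.375)^2 = 74.3906
  (21 - 27.375)^2 = 40.6406
  (36 - 27.375)^2 = 74.3906
  (11 - 27.375)^2 = 268.1406
  (34 - 27.375)^2 = 43.8906
Step 3: Sum of squared deviations = 1223.875
Step 4: Sample variance = 1223.875 / 7 = 174.8393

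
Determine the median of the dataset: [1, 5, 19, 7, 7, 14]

7

Step 1: Sort the data in ascending order: [1, 5, 7, 7, 14, 19]
Step 2: The number of values is n = 6.
Step 3: Since n is even, the median is the average of positions 3 and 4:
  Median = (7 + 7) / 2 = 7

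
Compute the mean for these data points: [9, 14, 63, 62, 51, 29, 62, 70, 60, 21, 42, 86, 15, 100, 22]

47.0667

Step 1: Sum all values: 9 + 14 + 63 + 62 + 51 + 29 + 62 + 70 + 60 + 21 + 42 + 86 + 15 + 100 + 22 = 706
Step 2: Count the number of values: n = 15
Step 3: Mean = sum / n = 706 / 15 = 47.0667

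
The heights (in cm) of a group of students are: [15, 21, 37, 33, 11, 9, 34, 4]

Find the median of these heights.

18

Step 1: Sort the data in ascending order: [4, 9, 11, 15, 21, 33, 34, 37]
Step 2: The number of values is n = 8.
Step 3: Since n is even, the median is the average of positions 4 and 5:
  Median = (15 + 21) / 2 = 18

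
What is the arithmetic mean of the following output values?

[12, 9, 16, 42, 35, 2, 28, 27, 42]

23.6667

Step 1: Sum all values: 12 + 9 + 16 + 42 + 35 + 2 + 28 + 27 + 42 = 213
Step 2: Count the number of values: n = 9
Step 3: Mean = sum / n = 213 / 9 = 23.6667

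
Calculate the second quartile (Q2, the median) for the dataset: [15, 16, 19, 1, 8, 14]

14.5

Step 1: Sort the data: [1, 8, 14, 15, 16, 19]
Step 2: n = 6
Step 3: Q2 is the median. Since n is even, it is the average of the values at positions 3 and 4:
  Q2 = (14 + 15) / 2 = 14.5
Step 4: Q2 = 14.5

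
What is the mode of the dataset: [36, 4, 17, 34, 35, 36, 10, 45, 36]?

36

Step 1: Count the frequency of each value:
  4: appears 1 time(s)
  10: appears 1 time(s)
  17: appears 1 time(s)
  34: appears 1 time(s)
  35: appears 1 time(s)
  36: appears 3 time(s)
  45: appears 1 time(s)
Step 2: The value 36 appears most frequently (3 times).
Step 3: Mode = 36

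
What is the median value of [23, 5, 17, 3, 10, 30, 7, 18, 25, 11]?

14

Step 1: Sort the data in ascending order: [3, 5, 7, 10, 11, 17, 18, 23, 25, 30]
Step 2: The number of values is n = 10.
Step 3: Since n is even, the median is the average of positions 5 and 6:
  Median = (11 + 17) / 2 = 14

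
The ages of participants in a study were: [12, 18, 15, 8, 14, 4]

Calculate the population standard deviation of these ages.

4.6338

Step 1: Compute the mean: 11.8333
Step 2: Sum of squared deviations from the mean: 128.8333
Step 3: Population variance = 128.8333 / 6 = 21.4722
Step 4: Standard deviation = sqrt(21.4722) = 4.6338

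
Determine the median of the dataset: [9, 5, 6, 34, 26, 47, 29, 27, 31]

27

Step 1: Sort the data in ascending order: [5, 6, 9, 26, 27, 29, 31, 34, 47]
Step 2: The number of values is n = 9.
Step 3: Since n is odd, the median is the middle value at position 5: 27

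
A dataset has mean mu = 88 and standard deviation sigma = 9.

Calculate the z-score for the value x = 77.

-1.2222

Step 1: Recall the z-score formula: z = (x - mu) / sigma
Step 2: Substitute values: z = (77 - 88) / 9
Step 3: z = -11 / 9 = -1.2222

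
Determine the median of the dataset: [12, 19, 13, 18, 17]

17

Step 1: Sort the data in ascending order: [12, 13, 17, 18, 19]
Step 2: The number of values is n = 5.
Step 3: Since n is odd, the median is the middle value at position 3: 17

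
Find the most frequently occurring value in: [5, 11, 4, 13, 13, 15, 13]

13

Step 1: Count the frequency of each value:
  4: appears 1 time(s)
  5: appears 1 time(s)
  11: appears 1 time(s)
  13: appears 3 time(s)
  15: appears 1 time(s)
Step 2: The value 13 appears most frequently (3 times).
Step 3: Mode = 13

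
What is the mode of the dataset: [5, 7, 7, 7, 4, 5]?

7

Step 1: Count the frequency of each value:
  4: appears 1 time(s)
  5: appears 2 time(s)
  7: appears 3 time(s)
Step 2: The value 7 appears most frequently (3 times).
Step 3: Mode = 7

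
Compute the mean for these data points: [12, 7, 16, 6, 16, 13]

11.6667

Step 1: Sum all values: 12 + 7 + 16 + 6 + 16 + 13 = 70
Step 2: Count the number of values: n = 6
Step 3: Mean = sum / n = 70 / 6 = 11.6667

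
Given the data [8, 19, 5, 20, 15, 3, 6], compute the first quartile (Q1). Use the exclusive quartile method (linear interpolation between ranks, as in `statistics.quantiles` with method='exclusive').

5

Step 1: Sort the data: [3, 5, 6, 8, 15, 19, 20]
Step 2: n = 7
Step 3: Using the exclusive quartile method:
  Q1 = 5
  Q2 (median) = 8
  Q3 = 19
  IQR = Q3 - Q1 = 19 - 5 = 14
Step 4: Q1 = 5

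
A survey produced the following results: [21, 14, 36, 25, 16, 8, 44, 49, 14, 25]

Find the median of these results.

23

Step 1: Sort the data in ascending order: [8, 14, 14, 16, 21, 25, 25, 36, 44, 49]
Step 2: The number of values is n = 10.
Step 3: Since n is even, the median is the average of positions 5 and 6:
  Median = (21 + 25) / 2 = 23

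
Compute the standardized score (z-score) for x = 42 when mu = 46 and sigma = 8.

-0.5

Step 1: Recall the z-score formula: z = (x - mu) / sigma
Step 2: Substitute values: z = (42 - 46) / 8
Step 3: z = -4 / 8 = -0.5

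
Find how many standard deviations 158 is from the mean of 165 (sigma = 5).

-1.4

Step 1: Recall the z-score formula: z = (x - mu) / sigma
Step 2: Substitute values: z = (158 - 165) / 5
Step 3: z = -7 / 5 = -1.4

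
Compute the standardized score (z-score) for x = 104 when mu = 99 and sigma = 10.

0.5

Step 1: Recall the z-score formula: z = (x - mu) / sigma
Step 2: Substitute values: z = (104 - 99) / 10
Step 3: z = 5 / 10 = 0.5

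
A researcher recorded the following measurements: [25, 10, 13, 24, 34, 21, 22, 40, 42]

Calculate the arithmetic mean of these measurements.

25.6667

Step 1: Sum all values: 25 + 10 + 13 + 24 + 34 + 21 + 22 + 40 + 42 = 231
Step 2: Count the number of values: n = 9
Step 3: Mean = sum / n = 231 / 9 = 25.6667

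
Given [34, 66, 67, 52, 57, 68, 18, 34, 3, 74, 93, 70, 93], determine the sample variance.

738.4103

Step 1: Compute the mean: (34 + 66 + 67 + 52 + 57 + 68 + 18 + 34 + 3 + 74 + 93 + 70 + 93) / 13 = 56.0769
Step 2: Compute squared deviations from the mean:
  (34 - 56.0769)^2 = 487.3905
  (66 - 56.0769)^2 = 98.4675
  (67 - 56.0769)^2 = 119.3136
  (52 - 56.0769)^2 = 16.6213
  (57 - 56.0769)^2 = 0.8521
  (68 - 56.0769)^2 = 142.1598
  (18 - 56.0769)^2 = 1449.8521
  (34 - 56.0769)^2 = 487.3905
  (3 - 56.0769)^2 = 2817.1598
  (74 - 56.0769)^2 = 321.2367
  (93 - 56.0769)^2 = 1363.3136
  (70 - 56.0769)^2 = 193.8521
  (93 - 56.0769)^2 = 1363.3136
Step 3: Sum of squared deviations = 8860.9231
Step 4: Sample variance = 8860.9231 / 12 = 738.4103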